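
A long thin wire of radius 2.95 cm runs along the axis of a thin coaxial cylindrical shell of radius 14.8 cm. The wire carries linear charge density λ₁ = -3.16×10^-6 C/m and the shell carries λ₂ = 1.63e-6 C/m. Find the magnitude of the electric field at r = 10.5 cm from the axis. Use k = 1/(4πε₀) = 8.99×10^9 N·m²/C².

By cylindrical symmetry E is radial; use a coaxial Gaussian cylinder of radius 10.5 cm and length L (between the conductors, 2.95 cm < r < 14.8 cm).
Only the inner wire is enclosed; the outer shell contributes nothing inside itself. λ_enc = λ₁ = -3.16e-6 C/m.
Applying ∮E·dA = Q_enc/ε₀ with the end caps contributing no flux:
E = 2k|λ_enc|/r = 2(8.99×10^9)(3.16×10^-6)/(0.105) = 5.41×10^5 N/C.

|E| = 5.41×10^5 N/C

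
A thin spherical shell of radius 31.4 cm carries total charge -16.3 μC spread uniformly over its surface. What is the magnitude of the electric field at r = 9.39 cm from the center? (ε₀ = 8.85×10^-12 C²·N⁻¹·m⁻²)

|E| = 0 N/C

Symmetry ⇒ E = E(r) r̂. Gaussian sphere of radius r = 9.39 cm (inside the shell, r < 31.4 cm).
All the charge is outside the Gaussian surface: Q_enc = 0, hence E = 0 everywhere inside the shell.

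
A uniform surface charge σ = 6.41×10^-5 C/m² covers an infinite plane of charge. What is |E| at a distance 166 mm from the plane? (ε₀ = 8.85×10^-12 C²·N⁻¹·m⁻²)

Choose a cylindrical pillbox piercing the sheet, end faces (area A) parallel to it.
Only the two end caps contribute flux: Φ = 2EA. With Q_enc = σA, Gauss's law gives E = |σ|/(2ε₀).
E = |σ|/(2ε₀) = (6.41e-5)/(2·8.85×10^-12) = 3.62×10^6 N/C.

|E| = 3.62×10^6 V/m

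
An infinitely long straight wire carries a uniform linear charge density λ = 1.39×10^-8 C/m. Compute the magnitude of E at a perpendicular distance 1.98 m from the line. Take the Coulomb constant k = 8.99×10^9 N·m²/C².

|E| = 126 N/C

Take a coaxial cylindrical Gaussian surface of radius r = 1.98 m and length L.
Q_enc = λL, so λ_enc = 1.39e-8 C/m.
Since E is radial and uniform over the curved surface, Φ = E·2πrL = Q_enc/ε₀ = λ_enc L/ε₀.
E = 2k|λ_enc|/r = 2(8.99×10^9)(1.39×10^-8)/(1.98) = 126 N/C.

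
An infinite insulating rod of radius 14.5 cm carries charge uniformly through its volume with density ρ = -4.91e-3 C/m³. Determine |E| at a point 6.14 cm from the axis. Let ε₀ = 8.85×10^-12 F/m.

Choose a coaxial cylinder of radius r = 6.14 cm (arbitrary length L) as the Gaussian surface (r < R).
Enclosed charge per unit length: λ_enc = ρ·πr² = (-4.91e-3)π(0.0614)² = -5.815×10^-5 C/m.
By Gauss's law (flux through the curved wall only), E·2πrL = λ_enc L/ε₀.
E = |λ_enc|/(2πε₀r) = (5.815e-5)/(2π·8.85×10^-12·0.0614) = 1.70e7 N/C.

|E| = 1.70e7 N/C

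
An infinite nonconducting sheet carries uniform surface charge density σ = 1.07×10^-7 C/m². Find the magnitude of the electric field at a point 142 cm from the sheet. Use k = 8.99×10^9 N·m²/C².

|E| = 6.04×10^3 N/C

The symmetry is planar: E is normal to the sheet and the same magnitude on both sides. Take a pillbox straddling the sheet with end-cap area A.
Flux Φ = 2EA and Q_enc = σA, so 2EA = σA/ε₀ ⇒ E = |σ|/(2ε₀), independent of distance.
E = 2πk|σ| = 2π(8.99×10^9)(1.07×10^-7) = 6.04e3 N/C.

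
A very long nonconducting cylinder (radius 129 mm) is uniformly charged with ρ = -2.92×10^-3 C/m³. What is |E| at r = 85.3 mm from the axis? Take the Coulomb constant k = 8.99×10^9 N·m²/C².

By cylindrical symmetry E is radial; use a coaxial Gaussian cylinder of radius 85.3 mm and length L (r < R).
Enclosed charge per unit length: λ_enc = ρ·πr² = (-2.92×10^-3)π(0.0853)² = -6.675e-5 C/m.
Applying ∮E·dA = Q_enc/ε₀ with the end caps contributing no flux:
E = 2k|λ_enc|/r = 2(8.99×10^9)(6.675×10^-5)/(0.0853) = 1.41e7 N/C.

|E| = 1.41e7 N/C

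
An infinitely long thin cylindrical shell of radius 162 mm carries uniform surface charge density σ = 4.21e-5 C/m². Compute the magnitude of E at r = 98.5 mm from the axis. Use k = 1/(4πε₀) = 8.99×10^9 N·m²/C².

E = 0

By cylindrical symmetry E is radial; use a coaxial Gaussian cylinder of radius 98.5 mm and length L (r < 162 mm, inside the shell).
No charge is enclosed, so Gauss's law gives E·2πrL = 0 ⇒ E = 0.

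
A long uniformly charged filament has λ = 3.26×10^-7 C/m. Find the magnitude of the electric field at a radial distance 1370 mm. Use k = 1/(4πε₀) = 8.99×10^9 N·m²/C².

Coaxial Gaussian cylinder, radius r = 1370 mm, length L.
Q_enc = λL, so λ_enc = 3.26e-7 C/m.
Since E is radial and uniform over the curved surface, Φ = E·2πrL = Q_enc/ε₀ = λ_enc L/ε₀.
E = 2k|λ_enc|/r = 2(8.99×10^9)(3.26×10^-7)/(1.37) = 4.28×10^3 N/C.

4.28e3 N/C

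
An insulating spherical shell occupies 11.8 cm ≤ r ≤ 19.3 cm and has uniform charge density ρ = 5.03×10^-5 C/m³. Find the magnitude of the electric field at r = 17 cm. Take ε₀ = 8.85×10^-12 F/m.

By spherical symmetry E is radial; choose a Gaussian sphere of radius r = 17 cm (within the shell material, 11.8 cm < r < 19.3 cm).
Enclosed charge is the volume from a to r: Q_enc = (4π/3)ρ(r³ − a³) = 6.89e-7 C.
By Gauss's law, ∮E·dA = E·4πr² = Q_enc/ε₀.
E = |Q_enc|/(4πε₀r²) = (6.89×10^-7)/(4π·8.85×10^-12·(0.17)²) = 2.14×10^5 N/C.

E = 2.14×10^5 N/C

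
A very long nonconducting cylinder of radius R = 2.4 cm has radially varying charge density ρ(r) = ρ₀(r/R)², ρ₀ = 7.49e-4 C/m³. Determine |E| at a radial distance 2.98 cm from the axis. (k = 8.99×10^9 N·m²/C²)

4.09×10^5 N/C

By cylindrical symmetry E is radial; use a coaxial Gaussian cylinder of radius 2.98 cm and length L (r > R, full charge per length enclosed).
λ_enc = 2π ∫₀^R ρ₀(r'/R)^2 r' dr' = 2πρ₀R²/4 = 6.777×10^-7 C/m.
Since E is radial and uniform over the curved surface, Φ = E·2πrL = Q_enc/ε₀ = λ_enc L/ε₀.
E = 2k|λ_enc|/r = 2(8.99×10^9)(6.777×10^-7)/(0.0298) = 4.09e5 N/C.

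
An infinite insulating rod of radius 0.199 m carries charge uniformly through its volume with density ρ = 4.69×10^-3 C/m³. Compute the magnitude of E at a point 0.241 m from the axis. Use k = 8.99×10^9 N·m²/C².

4.35×10^7 N/C

Choose a coaxial cylinder of radius r = 0.241 m (arbitrary length L) as the Gaussian surface (r > 0.199 m, full cross-section enclosed).
λ_enc = ρ·πR² = (4.69×10^-3)π(0.199)² = 5.835×10^-4 C/m.
Applying ∮E·dA = Q_enc/ε₀ with the end caps contributing no flux:
E = 2k|λ_enc|/r = 2(8.99×10^9)(5.835e-4)/(0.241) = 4.35×10^7 N/C.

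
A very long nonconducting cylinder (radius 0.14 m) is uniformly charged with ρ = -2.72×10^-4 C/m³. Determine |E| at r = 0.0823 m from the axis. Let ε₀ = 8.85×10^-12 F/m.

1.26×10^6 N/C

Take a coaxial cylindrical Gaussian surface of radius r = 0.0823 m and length L (r < R).
Enclosed charge per unit length: λ_enc = ρ·πr² = (-2.72×10^-4)π(0.0823)² = -5.788×10^-6 C/m.
Gauss's law: E·2πrL = λ_enc L/ε₀.
E = |λ_enc|/(2πε₀r) = (5.788e-6)/(2π·8.85×10^-12·0.0823) = 1.26×10^6 N/C.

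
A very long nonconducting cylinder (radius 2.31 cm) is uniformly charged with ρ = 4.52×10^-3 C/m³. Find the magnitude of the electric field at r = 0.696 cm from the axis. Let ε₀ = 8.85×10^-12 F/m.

By cylindrical symmetry E is radial; use a coaxial Gaussian cylinder of radius 0.696 cm and length L (r < R).
Enclosed charge per unit length: λ_enc = ρ·πr² = (4.52e-3)π(0.00696)² = 6.879e-7 C/m.
Since E is radial and uniform over the curved surface, Φ = E·2πrL = Q_enc/ε₀ = λ_enc L/ε₀.
E = |λ_enc|/(2πε₀r) = (6.879×10^-7)/(2π·8.85×10^-12·0.00696) = 1.78×10^6 N/C.

|E| ≈ 1.78e6 N/C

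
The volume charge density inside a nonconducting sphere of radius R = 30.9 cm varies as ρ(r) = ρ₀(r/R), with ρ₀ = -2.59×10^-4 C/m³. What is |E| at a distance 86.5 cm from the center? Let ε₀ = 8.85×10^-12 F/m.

|E| = 2.88e5 V/m

Symmetry ⇒ E = E(r) r̂. Gaussian sphere of radius r = 86.5 cm (r > R, all charge enclosed).
Q_enc = 4π ∫₀^R ρ₀(r'/R)^1 r'² dr' = 4πρ₀R³/4 = -2.401×10^-5 C.
Since E is radial and uniform over the Gaussian sphere, Φ = E·4πr² = Q_enc/ε₀.
E = |Q_enc|/(4πε₀r²) = (2.401×10^-5)/(4π·8.85×10^-12·(0.865)²) = 2.88×10^5 N/C.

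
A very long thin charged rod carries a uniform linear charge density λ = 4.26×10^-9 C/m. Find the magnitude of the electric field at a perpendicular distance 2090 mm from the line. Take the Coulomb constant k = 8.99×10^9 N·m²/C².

Choose a coaxial cylinder of radius r = 2090 mm (arbitrary length L) as the Gaussian surface.
Q_enc = λL, so λ_enc = 4.26×10^-9 C/m.
Gauss's law: E·2πrL = λ_enc L/ε₀.
E = 2k|λ_enc|/r = 2(8.99×10^9)(4.26×10^-9)/(2.09) = 36.6 N/C.

36.6 N/C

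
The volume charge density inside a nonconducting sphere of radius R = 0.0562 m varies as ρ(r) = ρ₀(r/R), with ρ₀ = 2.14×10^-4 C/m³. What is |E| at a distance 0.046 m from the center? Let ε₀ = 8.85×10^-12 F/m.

2.28×10^5 N/C

Use a concentric Gaussian sphere at r = 0.046 m (r < R).
Integrate the density: Q_enc = 4π ∫₀^r ρ₀(r'/R)^1 r'² dr' = 4πρ₀ r^4/(4·R) = 5.356×10^-8 C.
By Gauss's law, ∮E·dA = E·4πr² = Q_enc/ε₀.
E = |Q_enc|/(4πε₀r²) = (5.356e-8)/(4π·8.85×10^-12·(0.046)²) = 2.28×10^5 N/C.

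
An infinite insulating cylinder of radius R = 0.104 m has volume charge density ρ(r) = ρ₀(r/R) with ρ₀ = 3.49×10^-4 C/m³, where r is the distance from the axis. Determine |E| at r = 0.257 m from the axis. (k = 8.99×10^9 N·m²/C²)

Choose a coaxial cylinder of radius r = 0.257 m (arbitrary length L) as the Gaussian surface (r > R, full charge per length enclosed).
λ_enc = 2π ∫₀^R ρ₀(r'/R)^1 r' dr' = 2πρ₀R²/3 = 7.906×10^-6 C/m.
Applying ∮E·dA = Q_enc/ε₀ with the end caps contributing no flux:
E = 2k|λ_enc|/r = 2(8.99×10^9)(7.906×10^-6)/(0.257) = 5.53×10^5 N/C.

E ≈ 5.53×10^5 V/m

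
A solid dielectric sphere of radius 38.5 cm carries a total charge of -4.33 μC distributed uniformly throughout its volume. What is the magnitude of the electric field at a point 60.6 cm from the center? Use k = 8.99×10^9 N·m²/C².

|E| = 1.06e5 N/C

Take a concentric spherical Gaussian surface of radius r = 60.6 cm (r > R, so the entire charge is enclosed).
Q_enc = -4.33 μC = -4.33×10^-6 C.
Since E is radial and uniform over the Gaussian sphere, Φ = E·4πr² = Q_enc/ε₀.
E = k|Q_enc|/r² = (8.99×10^9)(4.33×10^-6)/(0.606)² = 1.06×10^5 N/C.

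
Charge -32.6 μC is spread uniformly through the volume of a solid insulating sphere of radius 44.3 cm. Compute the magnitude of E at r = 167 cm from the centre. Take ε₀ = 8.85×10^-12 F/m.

1.05e5 N/C

Take a concentric spherical Gaussian surface of radius r = 167 cm (r > R, so the entire charge is enclosed).
Q_enc = -32.6 μC = -3.26×10^-5 C.
By Gauss's law, ∮E·dA = E·4πr² = Q_enc/ε₀.
E = |Q_enc|/(4πε₀r²) = (3.26×10^-5)/(4π·8.85×10^-12·(1.67)²) = 1.05e5 N/C.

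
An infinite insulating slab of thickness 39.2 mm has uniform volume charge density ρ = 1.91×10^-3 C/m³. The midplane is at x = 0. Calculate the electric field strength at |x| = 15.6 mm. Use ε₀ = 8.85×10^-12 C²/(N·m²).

By symmetry E is perpendicular to the slab. A Gaussian pillbox from −15.6 mm to +15.6 mm (face area A) lies entirely within the slab.
Q_enc = ρ·(2x)·A and flux = 2EA, so 2EA = 2ρxA/ε₀ ⇒ E = |ρ|x/ε₀.
E = (1.91e-3)(0.0156)/(8.85×10^-12) = 3.37×10^6 N/C.

E = 3.37×10^6 N/C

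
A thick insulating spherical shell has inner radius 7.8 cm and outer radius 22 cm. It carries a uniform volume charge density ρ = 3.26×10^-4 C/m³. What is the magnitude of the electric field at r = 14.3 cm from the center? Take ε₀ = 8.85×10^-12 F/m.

Use a concentric Gaussian sphere at r = 14.3 cm (within the shell material, 7.8 cm < r < 22 cm).
Enclosed charge is the volume from a to r: Q_enc = (4π/3)ρ(r³ − a³) = 3.345×10^-6 C.
Gauss's law: E·4πr² = Q_enc/ε₀.
E = |Q_enc|/(4πε₀r²) = (3.345e-6)/(4π·8.85×10^-12·(0.143)²) = 1.47×10^6 N/C.

E ≈ 1.47×10^6 N/C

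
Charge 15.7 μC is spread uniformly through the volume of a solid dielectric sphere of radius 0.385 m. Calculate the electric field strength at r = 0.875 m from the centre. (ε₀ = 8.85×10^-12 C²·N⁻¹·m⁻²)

Symmetry ⇒ E = E(r) r̂. Gaussian sphere of radius r = 0.875 m (r > R, so the entire charge is enclosed).
Q_enc = 15.7 μC = 1.57e-5 C.
By Gauss's law, ∮E·dA = E·4πr² = Q_enc/ε₀.
E = |Q_enc|/(4πε₀r²) = (1.57e-5)/(4π·8.85×10^-12·(0.875)²) = 1.84×10^5 N/C.

|E| = 1.84e5 N/C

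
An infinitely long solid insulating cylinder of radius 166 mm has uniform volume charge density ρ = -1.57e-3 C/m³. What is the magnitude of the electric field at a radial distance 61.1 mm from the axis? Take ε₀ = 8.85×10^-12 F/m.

|E| ≈ 5.42×10^6 N/C

Choose a coaxial cylinder of radius r = 61.1 mm (arbitrary length L) as the Gaussian surface (r < R).
Charge inside radius r per length L is ρ·πr²·L, so λ_enc = ρπr² = -1.841×10^-5 C/m.
Applying ∮E·dA = Q_enc/ε₀ with the end caps contributing no flux:
E = |λ_enc|/(2πε₀r) = (1.841e-5)/(2π·8.85×10^-12·0.0611) = 5.42e6 N/C.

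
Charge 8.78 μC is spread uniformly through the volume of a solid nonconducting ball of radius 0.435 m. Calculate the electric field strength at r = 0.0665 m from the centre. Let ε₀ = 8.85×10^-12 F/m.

6.38e4 N/C

Use a concentric Gaussian sphere at r = 0.0665 m (r < R).
For a uniform sphere the enclosed fraction is (r/R)³, so Q_enc = (8.78 μC)(0.0665/0.435)³ = 3.137×10^-8 C.
Gauss's law: E·4πr² = Q_enc/ε₀.
E = |Q_enc|/(4πε₀r²) = (3.137×10^-8)/(4π·8.85×10^-12·(0.0665)²) = 6.38×10^4 N/C.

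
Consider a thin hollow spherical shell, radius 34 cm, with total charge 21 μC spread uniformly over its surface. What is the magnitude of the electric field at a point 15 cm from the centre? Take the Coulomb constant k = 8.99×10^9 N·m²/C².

Symmetry ⇒ E = E(r) r̂. Gaussian sphere of radius r = 15 cm (inside the shell, r < 34 cm).
No charge lies within this surface, so Q_enc = 0 and Gauss's law gives E·4πr² = 0 ⇒ E = 0.

E = 0 (no enclosed charge)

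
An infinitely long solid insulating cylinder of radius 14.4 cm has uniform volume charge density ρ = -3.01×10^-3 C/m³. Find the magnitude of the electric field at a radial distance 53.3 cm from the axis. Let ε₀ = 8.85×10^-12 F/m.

Choose a coaxial cylinder of radius r = 53.3 cm (arbitrary length L) as the Gaussian surface (r > 14.4 cm, full cross-section enclosed).
λ_enc = ρ·πR² = (-3.01×10^-3)π(0.144)² = -1.961e-4 C/m.
Gauss's law: E·2πrL = λ_enc L/ε₀.
E = |λ_enc|/(2πε₀r) = (1.961e-4)/(2π·8.85×10^-12·0.533) = 6.62×10^6 N/C.

|E| ≈ 6.62×10^6 N/C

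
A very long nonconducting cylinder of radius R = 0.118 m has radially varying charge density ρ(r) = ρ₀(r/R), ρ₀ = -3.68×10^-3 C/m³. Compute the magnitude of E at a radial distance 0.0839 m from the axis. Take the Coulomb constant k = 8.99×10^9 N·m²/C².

Choose a coaxial cylinder of radius r = 0.0839 m (arbitrary length L) as the Gaussian surface (r < R).
Integrating ρ over the cross-section to radius r: λ_enc = (2πρ₀/R) ∫₀^r r'^2 dr' = 2πρ₀ r^3/(3·R) = -3.858×10^-5 C/m.
By Gauss's law (flux through the curved wall only), E·2πrL = λ_enc L/ε₀.
E = 2k|λ_enc|/r = 2(8.99×10^9)(3.858e-5)/(0.0839) = 8.27×10^6 N/C.

E = 8.27×10^6 V/m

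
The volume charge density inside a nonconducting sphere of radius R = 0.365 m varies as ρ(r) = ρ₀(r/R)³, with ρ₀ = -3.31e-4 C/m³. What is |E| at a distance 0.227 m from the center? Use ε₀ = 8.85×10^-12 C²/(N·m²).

E = 3.40e5 N/C

Take a concentric spherical Gaussian surface of radius r = 0.227 m (r < R).
Q_enc = ∫₀^r ρ(r')·4πr'² dr' = (4πρ₀/R³) ∫₀^r r'^5 dr' = 4πρ₀ r^6/(6·R³) = -1.951e-6 C.
By Gauss's law, ∮E·dA = E·4πr² = Q_enc/ε₀.
E = |Q_enc|/(4πε₀r²) = (1.951×10^-6)/(4π·8.85×10^-12·(0.227)²) = 3.40×10^5 N/C.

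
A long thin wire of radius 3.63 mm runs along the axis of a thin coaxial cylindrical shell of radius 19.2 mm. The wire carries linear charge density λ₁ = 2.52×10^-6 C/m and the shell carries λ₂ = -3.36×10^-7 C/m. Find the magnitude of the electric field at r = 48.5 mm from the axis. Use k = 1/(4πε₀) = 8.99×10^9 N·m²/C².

|E| = 8.10×10^5 N/C

By cylindrical symmetry E is radial; use a coaxial Gaussian cylinder of radius 48.5 mm and length L (r > 19.2 mm, enclosing both).
λ_enc = λ₁ + λ₂ = (2.52×10^-6) + (-3.36×10^-7) = 2.184e-6 C/m.
Applying ∮E·dA = Q_enc/ε₀ with the end caps contributing no flux:
E = 2k|λ_enc|/r = 2(8.99×10^9)(2.184×10^-6)/(0.0485) = 8.10e5 N/C.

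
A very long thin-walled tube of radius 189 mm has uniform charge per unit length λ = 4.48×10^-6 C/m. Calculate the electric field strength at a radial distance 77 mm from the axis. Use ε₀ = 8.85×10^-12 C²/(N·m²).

E = 0 (no enclosed charge)

Coaxial Gaussian cylinder, radius r = 77 mm, length L (r < 189 mm, inside the shell).
All the surface charge lies outside this cylinder: Q_enc = 0, hence E = 0.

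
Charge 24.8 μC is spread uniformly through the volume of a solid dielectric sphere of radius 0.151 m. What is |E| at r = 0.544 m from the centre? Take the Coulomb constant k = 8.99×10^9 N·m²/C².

Use a concentric Gaussian sphere at r = 0.544 m (r > R, so the entire charge is enclosed).
Q_enc = 24.8 μC = 2.48×10^-5 C.
Since E is radial and uniform over the Gaussian sphere, Φ = E·4πr² = Q_enc/ε₀.
E = k|Q_enc|/r² = (8.99×10^9)(2.48×10^-5)/(0.544)² = 7.53e5 N/C.

|E| ≈ 7.53×10^5 V/m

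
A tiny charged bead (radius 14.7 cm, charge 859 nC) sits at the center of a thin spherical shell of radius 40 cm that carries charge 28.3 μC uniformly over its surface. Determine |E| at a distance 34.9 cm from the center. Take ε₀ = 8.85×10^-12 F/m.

E ≈ 6.34e4 N/C

By spherical symmetry E is radial; choose a Gaussian sphere of radius r = 34.9 cm (between the bodies, 14.7 cm < r < 40 cm).
Only the inner charge is enclosed; the outer shell contributes nothing inside itself. Q_enc = 859 nC = 8.59×10^-7 C.
Gauss's law: E·4πr² = Q_enc/ε₀.
E = |Q_enc|/(4πε₀r²) = (8.59×10^-7)/(4π·8.85×10^-12·(0.349)²) = 6.34e4 N/C.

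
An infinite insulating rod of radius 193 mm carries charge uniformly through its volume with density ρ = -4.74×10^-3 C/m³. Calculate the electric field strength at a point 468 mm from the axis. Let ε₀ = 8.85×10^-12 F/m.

Take a coaxial cylindrical Gaussian surface of radius r = 468 mm and length L (r > 193 mm, full cross-section enclosed).
λ_enc = ρ·πR² = (-4.74×10^-3)π(0.193)² = -5.547×10^-4 C/m.
Applying ∮E·dA = Q_enc/ε₀ with the end caps contributing no flux:
E = |λ_enc|/(2πε₀r) = (5.547e-4)/(2π·8.85×10^-12·0.468) = 2.13×10^7 N/C.

2.13×10^7 V/m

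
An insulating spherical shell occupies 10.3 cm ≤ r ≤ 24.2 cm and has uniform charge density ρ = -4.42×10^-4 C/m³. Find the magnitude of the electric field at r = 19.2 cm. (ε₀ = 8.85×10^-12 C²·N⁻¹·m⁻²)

E = 2.70×10^6 N/C

Symmetry ⇒ E = E(r) r̂. Gaussian sphere of radius r = 19.2 cm (within the shell material, 10.3 cm < r < 24.2 cm).
Enclosed charge is the volume from a to r: Q_enc = (4π/3)ρ(r³ − a³) = -1.108e-5 C.
Gauss's law: E·4πr² = Q_enc/ε₀.
E = |Q_enc|/(4πε₀r²) = (1.108e-5)/(4π·8.85×10^-12·(0.192)²) = 2.70e6 N/C.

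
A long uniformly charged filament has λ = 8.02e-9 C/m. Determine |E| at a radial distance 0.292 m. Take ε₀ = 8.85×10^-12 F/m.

Choose a coaxial cylinder of radius r = 0.292 m (arbitrary length L) as the Gaussian surface.
Q_enc = λL, so λ_enc = 8.02e-9 C/m.
By Gauss's law (flux through the curved wall only), E·2πrL = λ_enc L/ε₀.
E = |λ_enc|/(2πε₀r) = (8.02×10^-9)/(2π·8.85×10^-12·0.292) = 494 N/C.

E = 494 V/m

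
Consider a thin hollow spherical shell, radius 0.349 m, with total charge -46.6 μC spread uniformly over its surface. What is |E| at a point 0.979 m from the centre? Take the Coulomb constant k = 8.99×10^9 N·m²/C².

|E| ≈ 4.37e5 N/C

Use a concentric Gaussian sphere at r = 0.979 m (r > 0.349 m).
The entire shell is enclosed: Q_enc = -4.66×10^-5 C.
Since E is radial and uniform over the Gaussian sphere, Φ = E·4πr² = Q_enc/ε₀.
E = k|Q_enc|/r² = (8.99×10^9)(4.66×10^-5)/(0.979)² = 4.37×10^5 N/C.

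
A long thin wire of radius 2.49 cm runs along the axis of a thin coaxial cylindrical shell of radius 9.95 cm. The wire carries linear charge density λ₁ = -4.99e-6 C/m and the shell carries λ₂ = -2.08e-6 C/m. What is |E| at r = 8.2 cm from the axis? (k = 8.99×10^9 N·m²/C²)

1.09×10^6 N/C

Choose a coaxial cylinder of radius r = 8.2 cm (arbitrary length L) as the Gaussian surface (between the conductors, 2.49 cm < r < 9.95 cm).
Only the inner wire is enclosed; the outer shell contributes nothing inside itself. λ_enc = λ₁ = -4.99e-6 C/m.
Applying ∮E·dA = Q_enc/ε₀ with the end caps contributing no flux:
E = 2k|λ_enc|/r = 2(8.99×10^9)(4.99e-6)/(0.082) = 1.09e6 N/C.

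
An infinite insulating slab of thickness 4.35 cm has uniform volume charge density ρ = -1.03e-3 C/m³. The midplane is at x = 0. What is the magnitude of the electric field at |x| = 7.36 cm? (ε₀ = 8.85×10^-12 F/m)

E ≈ 2.53e6 V/m

The point |x| = 7.36 cm lies outside the slab (half-thickness 0.02175 m). A symmetric pillbox spanning the full slab encloses Q_enc = ρ·d·A.
Flux = 2EA ⇒ E = |ρ|d/(2ε₀), independent of distance outside.
E = (1.03×10^-3)(0.0435)/(2·8.85×10^-12) = 2.53e6 N/C.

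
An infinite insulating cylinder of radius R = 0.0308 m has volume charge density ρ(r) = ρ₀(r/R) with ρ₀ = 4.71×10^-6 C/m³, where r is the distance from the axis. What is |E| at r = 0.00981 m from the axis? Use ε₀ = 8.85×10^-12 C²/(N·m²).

Coaxial Gaussian cylinder, radius r = 0.00981 m, length L (r < R).
λ_enc = ∫₀^r ρ(r')·2πr' dr' = (2πρ₀/R)·r^3/3 = 3.024×10^-10 C/m.
By Gauss's law (flux through the curved wall only), E·2πrL = λ_enc L/ε₀.
E = |λ_enc|/(2πε₀r) = (3.024e-10)/(2π·8.85×10^-12·0.00981) = 554 N/C.

E = 554 N/C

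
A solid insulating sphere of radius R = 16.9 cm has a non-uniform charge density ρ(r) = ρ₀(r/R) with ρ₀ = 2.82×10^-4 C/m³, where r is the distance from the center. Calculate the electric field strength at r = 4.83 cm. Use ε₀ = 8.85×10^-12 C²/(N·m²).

|E| ≈ 1.10×10^5 V/m

By spherical symmetry E is radial; choose a Gaussian sphere of radius r = 4.83 cm (r < R).
Integrate the density: Q_enc = 4π ∫₀^r ρ₀(r'/R)^1 r'² dr' = 4πρ₀ r^4/(4·R) = 2.853×10^-8 C.
Gauss's law: E·4πr² = Q_enc/ε₀.
E = |Q_enc|/(4πε₀r²) = (2.853×10^-8)/(4π·8.85×10^-12·(0.0483)²) = 1.10e5 N/C.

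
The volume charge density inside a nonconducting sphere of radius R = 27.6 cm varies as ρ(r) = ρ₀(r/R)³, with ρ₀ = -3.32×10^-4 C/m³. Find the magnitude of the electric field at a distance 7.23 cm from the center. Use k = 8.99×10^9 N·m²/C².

|E| ≈ 8.12×10^3 V/m

Take a concentric spherical Gaussian surface of radius r = 7.23 cm (r < R).
Integrate the density: Q_enc = 4π ∫₀^r ρ₀(r'/R)^3 r'² dr' = 4πρ₀ r^6/(6·R³) = -4.724×10^-9 C.
Since E is radial and uniform over the Gaussian sphere, Φ = E·4πr² = Q_enc/ε₀.
E = k|Q_enc|/r² = (8.99×10^9)(4.724×10^-9)/(0.0723)² = 8.12e3 N/C.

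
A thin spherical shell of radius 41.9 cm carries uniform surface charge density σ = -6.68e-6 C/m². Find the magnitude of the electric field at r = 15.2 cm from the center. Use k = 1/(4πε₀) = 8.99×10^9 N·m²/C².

By spherical symmetry E is radial; choose a Gaussian sphere of radius r = 15.2 cm (inside the shell, r < 41.9 cm).
All the charge is outside the Gaussian surface: Q_enc = 0, hence E = 0 everywhere inside the shell.

E = 0 (no enclosed charge)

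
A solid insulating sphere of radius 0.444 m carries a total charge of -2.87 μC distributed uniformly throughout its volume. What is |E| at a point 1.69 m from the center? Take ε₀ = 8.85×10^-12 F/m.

Use a concentric Gaussian sphere at r = 1.69 m (r > R, so the entire charge is enclosed).
Q_enc = -2.87 μC = -2.87×10^-6 C.
Since E is radial and uniform over the Gaussian sphere, Φ = E·4πr² = Q_enc/ε₀.
E = |Q_enc|/(4πε₀r²) = (2.87×10^-6)/(4π·8.85×10^-12·(1.69)²) = 9.04×10^3 N/C.

|E| = 9.04e3 N/C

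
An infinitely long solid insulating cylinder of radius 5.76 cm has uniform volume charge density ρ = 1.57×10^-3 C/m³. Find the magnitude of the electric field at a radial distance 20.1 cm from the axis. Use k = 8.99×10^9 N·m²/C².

Coaxial Gaussian cylinder, radius r = 20.1 cm, length L (r > 5.76 cm, full cross-section enclosed).
λ_enc = ρ·πR² = (1.57×10^-3)π(0.0576)² = 1.636e-5 C/m.
Gauss's law: E·2πrL = λ_enc L/ε₀.
E = 2k|λ_enc|/r = 2(8.99×10^9)(1.636×10^-5)/(0.201) = 1.46×10^6 N/C.

E = 1.46×10^6 N/C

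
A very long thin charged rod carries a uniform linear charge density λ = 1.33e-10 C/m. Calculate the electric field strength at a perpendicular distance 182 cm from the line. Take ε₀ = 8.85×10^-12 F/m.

E = 1.31 N/C

Coaxial Gaussian cylinder, radius r = 182 cm, length L.
Q_enc = λL, so λ_enc = 1.33×10^-10 C/m.
Gauss's law: E·2πrL = λ_enc L/ε₀.
E = |λ_enc|/(2πε₀r) = (1.33×10^-10)/(2π·8.85×10^-12·1.82) = 1.31 N/C.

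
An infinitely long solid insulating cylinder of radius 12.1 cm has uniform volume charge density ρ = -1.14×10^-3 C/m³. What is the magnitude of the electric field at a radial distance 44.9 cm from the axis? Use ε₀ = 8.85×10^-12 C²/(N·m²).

E = 2.10×10^6 V/m

By cylindrical symmetry E is radial; use a coaxial Gaussian cylinder of radius 44.9 cm and length L (r > 12.1 cm, full cross-section enclosed).
λ_enc = ρ·πR² = (-1.14e-3)π(0.121)² = -5.244×10^-5 C/m.
Since E is radial and uniform over the curved surface, Φ = E·2πrL = Q_enc/ε₀ = λ_enc L/ε₀.
E = |λ_enc|/(2πε₀r) = (5.244×10^-5)/(2π·8.85×10^-12·0.449) = 2.10e6 N/C.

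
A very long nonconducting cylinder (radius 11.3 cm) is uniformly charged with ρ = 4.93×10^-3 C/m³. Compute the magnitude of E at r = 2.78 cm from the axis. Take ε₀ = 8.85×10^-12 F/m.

7.74×10^6 N/C

Take a coaxial cylindrical Gaussian surface of radius r = 2.78 cm and length L (r < R).
Enclosed charge per unit length: λ_enc = ρ·πr² = (4.93×10^-3)π(0.0278)² = 1.197×10^-5 C/m.
By Gauss's law (flux through the curved wall only), E·2πrL = λ_enc L/ε₀.
E = |λ_enc|/(2πε₀r) = (1.197×10^-5)/(2π·8.85×10^-12·0.0278) = 7.74×10^6 N/C.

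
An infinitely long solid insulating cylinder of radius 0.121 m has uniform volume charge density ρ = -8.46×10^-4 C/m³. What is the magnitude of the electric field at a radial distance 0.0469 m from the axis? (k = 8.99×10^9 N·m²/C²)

Take a coaxial cylindrical Gaussian surface of radius r = 0.0469 m and length L (r < R).
Enclosed charge per unit length: λ_enc = ρ·πr² = (-8.46×10^-4)π(0.0469)² = -5.846×10^-6 C/m.
Since E is radial and uniform over the curved surface, Φ = E·2πrL = Q_enc/ε₀ = λ_enc L/ε₀.
E = 2k|λ_enc|/r = 2(8.99×10^9)(5.846×10^-6)/(0.0469) = 2.24×10^6 N/C.

E ≈ 2.24×10^6 V/m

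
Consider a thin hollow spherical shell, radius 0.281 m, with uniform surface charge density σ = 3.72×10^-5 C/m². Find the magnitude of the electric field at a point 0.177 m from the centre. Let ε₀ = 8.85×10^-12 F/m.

|E| = 0 V/m

Use a concentric Gaussian sphere at r = 0.177 m (inside the shell, r < 0.281 m).
All the charge is outside the Gaussian surface: Q_enc = 0, hence E = 0 everywhere inside the shell.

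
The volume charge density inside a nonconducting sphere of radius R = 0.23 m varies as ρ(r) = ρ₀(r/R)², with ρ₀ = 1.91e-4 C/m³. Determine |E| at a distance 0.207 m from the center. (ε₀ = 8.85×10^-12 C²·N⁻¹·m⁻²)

E ≈ 7.24e5 N/C

By spherical symmetry E is radial; choose a Gaussian sphere of radius r = 0.207 m (r < R).
Integrate the density: Q_enc = 4π ∫₀^r ρ₀(r'/R)^2 r'² dr' = 4πρ₀ r^5/(5·R²) = 3.449e-6 C.
Since E is radial and uniform over the Gaussian sphere, Φ = E·4πr² = Q_enc/ε₀.
E = |Q_enc|/(4πε₀r²) = (3.449×10^-6)/(4π·8.85×10^-12·(0.207)²) = 7.24×10^5 N/C.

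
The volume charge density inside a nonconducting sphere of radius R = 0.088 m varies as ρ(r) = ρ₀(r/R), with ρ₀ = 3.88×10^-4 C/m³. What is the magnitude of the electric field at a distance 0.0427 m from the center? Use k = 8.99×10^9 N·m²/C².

Take a concentric spherical Gaussian surface of radius r = 0.0427 m (r < R).
Q_enc = ∫₀^r ρ(r')·4πr'² dr' = (4πρ₀/R) ∫₀^r r'^3 dr' = 4πρ₀ r^4/(4·R) = 4.605×10^-8 C.
Since E is radial and uniform over the Gaussian sphere, Φ = E·4πr² = Q_enc/ε₀.
E = k|Q_enc|/r² = (8.99×10^9)(4.605×10^-8)/(0.0427)² = 2.27e5 N/C.

E = 2.27×10^5 N/C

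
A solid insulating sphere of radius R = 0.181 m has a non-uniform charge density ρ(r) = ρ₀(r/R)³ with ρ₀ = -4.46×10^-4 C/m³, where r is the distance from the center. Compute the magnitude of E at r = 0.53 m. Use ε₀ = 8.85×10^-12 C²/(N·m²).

Take a concentric spherical Gaussian surface of radius r = 0.53 m (r > R, all charge enclosed).
Q_enc = 4π ∫₀^R ρ₀(r'/R)^3 r'² dr' = 4πρ₀R³/6 = -5.539×10^-6 C.
By Gauss's law, ∮E·dA = E·4πr² = Q_enc/ε₀.
E = |Q_enc|/(4πε₀r²) = (5.539×10^-6)/(4π·8.85×10^-12·(0.53)²) = 1.77e5 N/C.

1.77×10^5 N/C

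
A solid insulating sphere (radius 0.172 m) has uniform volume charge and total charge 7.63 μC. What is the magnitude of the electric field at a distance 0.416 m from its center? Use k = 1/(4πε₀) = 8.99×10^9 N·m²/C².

E ≈ 3.96×10^5 N/C

Symmetry ⇒ E = E(r) r̂. Gaussian sphere of radius r = 0.416 m (r > R, so the entire charge is enclosed).
Q_enc = 7.63 μC = 7.63×10^-6 C.
Gauss's law: E·4πr² = Q_enc/ε₀.
E = k|Q_enc|/r² = (8.99×10^9)(7.63×10^-6)/(0.416)² = 3.96e5 N/C.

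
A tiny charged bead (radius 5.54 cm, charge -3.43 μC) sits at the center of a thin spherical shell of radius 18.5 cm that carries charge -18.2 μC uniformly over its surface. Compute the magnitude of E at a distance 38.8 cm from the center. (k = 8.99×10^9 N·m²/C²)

E ≈ 1.29e6 V/m

Symmetry ⇒ E = E(r) r̂. Gaussian sphere of radius r = 38.8 cm (r > 18.5 cm, enclosing both).
Q_enc = (-3.43 μC) + (-18.2 μC) = -2.163×10^-5 C.
Gauss's law: E·4πr² = Q_enc/ε₀.
E = k|Q_enc|/r² = (8.99×10^9)(2.163×10^-5)/(0.388)² = 1.29×10^6 N/C.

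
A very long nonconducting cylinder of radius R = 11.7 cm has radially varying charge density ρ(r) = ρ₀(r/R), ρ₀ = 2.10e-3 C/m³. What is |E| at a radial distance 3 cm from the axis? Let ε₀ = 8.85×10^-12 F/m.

Coaxial Gaussian cylinder, radius r = 3 cm, length L (r < R).
λ_enc = ∫₀^r ρ(r')·2πr' dr' = (2πρ₀/R)·r^3/3 = 1.015×10^-6 C/m.
Gauss's law: E·2πrL = λ_enc L/ε₀.
E = |λ_enc|/(2πε₀r) = (1.015×10^-6)/(2π·8.85×10^-12·0.03) = 6.08×10^5 N/C.

6.08×10^5 N/C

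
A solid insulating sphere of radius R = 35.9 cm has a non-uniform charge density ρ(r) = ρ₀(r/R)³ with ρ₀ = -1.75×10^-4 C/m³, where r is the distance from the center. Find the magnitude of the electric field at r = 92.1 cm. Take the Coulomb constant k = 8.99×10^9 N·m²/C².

1.80e5 V/m

Symmetry ⇒ E = E(r) r̂. Gaussian sphere of radius r = 92.1 cm (r > R, all charge enclosed).
Q_enc = 4π ∫₀^R ρ₀(r'/R)^3 r'² dr' = 4πρ₀R³/6 = -1.696×10^-5 C.
By Gauss's law, ∮E·dA = E·4πr² = Q_enc/ε₀.
E = k|Q_enc|/r² = (8.99×10^9)(1.696×10^-5)/(0.921)² = 1.80×10^5 N/C.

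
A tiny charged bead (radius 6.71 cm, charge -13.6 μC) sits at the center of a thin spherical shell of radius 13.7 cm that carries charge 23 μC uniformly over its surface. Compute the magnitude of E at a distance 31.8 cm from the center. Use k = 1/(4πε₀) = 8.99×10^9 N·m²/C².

|E| = 8.36e5 N/C

Symmetry ⇒ E = E(r) r̂. Gaussian sphere of radius r = 31.8 cm (r > 13.7 cm, enclosing both).
Q_enc = (-13.6 μC) + (23 μC) = 9.40×10^-6 C.
By Gauss's law, ∮E·dA = E·4πr² = Q_enc/ε₀.
E = k|Q_enc|/r² = (8.99×10^9)(9.40×10^-6)/(0.318)² = 8.36e5 N/C.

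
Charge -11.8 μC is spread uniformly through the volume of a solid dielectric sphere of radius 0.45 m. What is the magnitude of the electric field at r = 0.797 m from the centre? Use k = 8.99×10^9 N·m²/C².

Use a concentric Gaussian sphere at r = 0.797 m (r > R, so the entire charge is enclosed).
Q_enc = -11.8 μC = -1.18×10^-5 C.
Since E is radial and uniform over the Gaussian sphere, Φ = E·4πr² = Q_enc/ε₀.
E = k|Q_enc|/r² = (8.99×10^9)(1.18×10^-5)/(0.797)² = 1.67e5 N/C.

E = 1.67×10^5 N/C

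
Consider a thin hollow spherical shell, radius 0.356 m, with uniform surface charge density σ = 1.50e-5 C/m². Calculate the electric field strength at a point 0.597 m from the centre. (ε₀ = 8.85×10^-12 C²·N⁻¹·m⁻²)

Take a concentric spherical Gaussian surface of radius r = 0.597 m (r > 0.356 m).
The entire shell is enclosed: Q_enc = σ·4πR² = (1.50×10^-5)·4π·(0.356)² = 2.389e-5 C.
Gauss's law: E·4πr² = Q_enc/ε₀.
E = |Q_enc|/(4πε₀r²) = (2.389×10^-5)/(4π·8.85×10^-12·(0.597)²) = 6.03e5 N/C.

E = 6.03×10^5 V/m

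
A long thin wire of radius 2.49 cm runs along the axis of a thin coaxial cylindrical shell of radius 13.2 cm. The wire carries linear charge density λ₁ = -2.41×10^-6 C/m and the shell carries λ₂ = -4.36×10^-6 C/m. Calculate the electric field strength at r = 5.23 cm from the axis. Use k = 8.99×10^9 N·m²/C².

By cylindrical symmetry E is radial; use a coaxial Gaussian cylinder of radius 5.23 cm and length L (between the conductors, 2.49 cm < r < 13.2 cm).
Only the inner wire is enclosed; the outer shell contributes nothing inside itself. λ_enc = λ₁ = -2.41e-6 C/m.
Applying ∮E·dA = Q_enc/ε₀ with the end caps contributing no flux:
E = 2k|λ_enc|/r = 2(8.99×10^9)(2.41×10^-6)/(0.0523) = 8.29×10^5 N/C.

E = 8.29×10^5 N/C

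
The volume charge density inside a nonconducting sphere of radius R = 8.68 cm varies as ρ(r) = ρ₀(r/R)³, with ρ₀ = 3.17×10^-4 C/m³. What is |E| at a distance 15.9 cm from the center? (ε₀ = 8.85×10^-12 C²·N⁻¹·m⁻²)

1.54e5 N/C

Use a concentric Gaussian sphere at r = 15.9 cm (r > R, all charge enclosed).
Q_enc = 4π ∫₀^R ρ₀(r'/R)^3 r'² dr' = 4πρ₀R³/6 = 4.342e-7 C.
Applying ∮E·dA = Q_enc/ε₀ with Φ = E(4πr²):
E = |Q_enc|/(4πε₀r²) = (4.342e-7)/(4π·8.85×10^-12·(0.159)²) = 1.54×10^5 N/C.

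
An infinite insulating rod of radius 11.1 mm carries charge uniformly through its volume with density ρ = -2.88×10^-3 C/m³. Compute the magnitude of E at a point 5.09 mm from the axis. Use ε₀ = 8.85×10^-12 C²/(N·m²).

Coaxial Gaussian cylinder, radius r = 5.09 mm, length L (r < R).
Enclosed charge per unit length: λ_enc = ρ·πr² = (-2.88×10^-3)π(0.00509)² = -2.344×10^-7 C/m.
Gauss's law: E·2πrL = λ_enc L/ε₀.
E = |λ_enc|/(2πε₀r) = (2.344×10^-7)/(2π·8.85×10^-12·0.00509) = 8.28e5 N/C.

|E| = 8.28×10^5 V/m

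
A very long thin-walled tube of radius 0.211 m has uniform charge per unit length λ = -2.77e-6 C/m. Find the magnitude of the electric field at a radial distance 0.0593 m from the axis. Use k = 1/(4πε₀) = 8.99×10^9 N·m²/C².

E = 0 (no enclosed charge)

By cylindrical symmetry E is radial; use a coaxial Gaussian cylinder of radius 0.0593 m and length L (r < 0.211 m, inside the shell).
All the surface charge lies outside this cylinder: Q_enc = 0, hence E = 0.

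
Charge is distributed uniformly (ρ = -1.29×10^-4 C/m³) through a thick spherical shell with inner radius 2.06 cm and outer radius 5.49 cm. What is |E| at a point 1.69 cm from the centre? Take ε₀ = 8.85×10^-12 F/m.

Symmetry ⇒ E = E(r) r̂. Gaussian sphere of radius r = 1.69 cm (r < 2.06 cm, inside the empty cavity).
Q_enc = 0 (all charge lies at larger r); Gauss's law gives E = 0.

|E| = 0 N/C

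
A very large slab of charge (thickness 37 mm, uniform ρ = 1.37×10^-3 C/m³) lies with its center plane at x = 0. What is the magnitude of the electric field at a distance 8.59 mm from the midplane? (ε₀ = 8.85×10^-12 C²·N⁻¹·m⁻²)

1.33e6 N/C

By symmetry E is perpendicular to the slab. A Gaussian pillbox from −8.59 mm to +8.59 mm (face area A) lies entirely within the slab.
Q_enc = ρ·(2x)·A and flux = 2EA, so 2EA = 2ρxA/ε₀ ⇒ E = |ρ|x/ε₀.
E = (1.37e-3)(0.00859)/(8.85×10^-12) = 1.33×10^6 N/C.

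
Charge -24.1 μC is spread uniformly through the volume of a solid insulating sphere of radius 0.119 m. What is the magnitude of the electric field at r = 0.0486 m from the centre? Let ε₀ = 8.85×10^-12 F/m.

Take a concentric spherical Gaussian surface of radius r = 0.0486 m (r < R).
Only the charge within r is enclosed: Q_enc = Q·(r/R)³ = (-24.1 μC)·(0.0486 m/0.119 m)³ = -1.642e-6 C.
Since E is radial and uniform over the Gaussian sphere, Φ = E·4πr² = Q_enc/ε₀.
E = |Q_enc|/(4πε₀r²) = (1.642×10^-6)/(4π·8.85×10^-12·(0.0486)²) = 6.25×10^6 N/C.

|E| = 6.25e6 N/C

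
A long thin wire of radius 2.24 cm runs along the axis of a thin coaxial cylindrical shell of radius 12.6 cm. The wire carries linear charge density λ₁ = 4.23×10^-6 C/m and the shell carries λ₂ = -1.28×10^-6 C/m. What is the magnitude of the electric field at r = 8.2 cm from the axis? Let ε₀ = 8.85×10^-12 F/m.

E ≈ 9.28e5 N/C

Choose a coaxial cylinder of radius r = 8.2 cm (arbitrary length L) as the Gaussian surface (between the conductors, 2.24 cm < r < 12.6 cm).
Only the inner wire is enclosed; the outer shell contributes nothing inside itself. λ_enc = λ₁ = 4.23×10^-6 C/m.
By Gauss's law (flux through the curved wall only), E·2πrL = λ_enc L/ε₀.
E = |λ_enc|/(2πε₀r) = (4.23×10^-6)/(2π·8.85×10^-12·0.082) = 9.28e5 N/C.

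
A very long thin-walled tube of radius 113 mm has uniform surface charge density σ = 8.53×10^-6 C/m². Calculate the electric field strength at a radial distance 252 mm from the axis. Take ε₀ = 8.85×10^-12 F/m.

Coaxial Gaussian cylinder, radius r = 252 mm, length L (r > 113 mm).
The whole shell is enclosed: λ_enc = σ·2πR = (8.53×10^-6)·2π·(0.113) = 6.056×10^-6 C/m.
By Gauss's law (flux through the curved wall only), E·2πrL = λ_enc L/ε₀.
E = |λ_enc|/(2πε₀r) = (6.056×10^-6)/(2π·8.85×10^-12·0.252) = 4.32e5 N/C.

|E| ≈ 4.32×10^5 N/C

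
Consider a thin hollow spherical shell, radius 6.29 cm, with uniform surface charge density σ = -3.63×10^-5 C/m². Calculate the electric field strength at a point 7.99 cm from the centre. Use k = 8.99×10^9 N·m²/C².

Use a concentric Gaussian sphere at r = 7.99 cm (r > 6.29 cm).
The entire shell is enclosed: Q_enc = σ·4πR² = (-3.63e-5)·4π·(0.0629)² = -1.805×10^-6 C.
Applying ∮E·dA = Q_enc/ε₀ with Φ = E(4πr²):
E = k|Q_enc|/r² = (8.99×10^9)(1.805×10^-6)/(0.0799)² = 2.54×10^6 N/C.

2.54e6 N/C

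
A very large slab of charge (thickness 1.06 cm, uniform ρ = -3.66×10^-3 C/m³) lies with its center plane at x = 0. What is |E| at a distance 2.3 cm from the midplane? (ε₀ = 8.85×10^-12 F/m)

|E| = 2.19×10^6 V/m

The point |x| = 2.3 cm lies outside the slab (half-thickness 0.0053 m). A symmetric pillbox spanning the full slab encloses Q_enc = ρ·d·A.
Flux = 2EA ⇒ E = |ρ|d/(2ε₀), independent of distance outside.
E = (3.66×10^-3)(0.0106)/(2·8.85×10^-12) = 2.19×10^6 N/C.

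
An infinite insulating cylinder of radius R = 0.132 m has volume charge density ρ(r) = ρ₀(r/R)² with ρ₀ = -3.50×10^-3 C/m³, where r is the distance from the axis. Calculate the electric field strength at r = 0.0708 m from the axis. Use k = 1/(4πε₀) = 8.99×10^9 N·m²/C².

E = 2.01×10^6 N/C

Coaxial Gaussian cylinder, radius r = 0.0708 m, length L (r < R).
λ_enc = ∫₀^r ρ(r')·2πr' dr' = (2πρ₀/R²)·r^4/4 = -7.928×10^-6 C/m.
Gauss's law: E·2πrL = λ_enc L/ε₀.
E = 2k|λ_enc|/r = 2(8.99×10^9)(7.928e-6)/(0.0708) = 2.01e6 N/C.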